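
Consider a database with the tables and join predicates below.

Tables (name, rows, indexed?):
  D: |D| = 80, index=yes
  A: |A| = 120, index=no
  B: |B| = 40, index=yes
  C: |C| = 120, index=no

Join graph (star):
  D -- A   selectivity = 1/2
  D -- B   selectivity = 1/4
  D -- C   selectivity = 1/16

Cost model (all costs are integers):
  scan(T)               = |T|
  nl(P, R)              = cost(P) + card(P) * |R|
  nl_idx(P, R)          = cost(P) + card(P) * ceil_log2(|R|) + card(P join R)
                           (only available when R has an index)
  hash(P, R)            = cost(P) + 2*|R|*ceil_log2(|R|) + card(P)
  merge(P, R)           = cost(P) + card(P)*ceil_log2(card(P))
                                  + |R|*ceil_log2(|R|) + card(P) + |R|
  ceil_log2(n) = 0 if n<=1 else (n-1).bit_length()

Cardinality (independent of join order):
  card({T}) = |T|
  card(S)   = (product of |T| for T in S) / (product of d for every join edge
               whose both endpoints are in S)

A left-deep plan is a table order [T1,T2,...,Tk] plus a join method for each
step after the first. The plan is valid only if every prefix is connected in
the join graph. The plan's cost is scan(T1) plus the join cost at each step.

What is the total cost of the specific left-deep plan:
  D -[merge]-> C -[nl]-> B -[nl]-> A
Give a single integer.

step 1: scan D: cost=80, card=80
step 2: join C via merge
    card(P join C) = 80*120/(16) = 600
    cost = 80 + 80*7 + 120*7 + 80 + 120 = 1680
step 3: join B via nl
    card(P join B) = 600*40/(4) = 6000
    cost = 1680 + 600*40 = 25680
step 4: join A via nl
    card(P join A) = 6000*120/(2) = 360000
    cost = 25680 + 6000*120 = 745680

745680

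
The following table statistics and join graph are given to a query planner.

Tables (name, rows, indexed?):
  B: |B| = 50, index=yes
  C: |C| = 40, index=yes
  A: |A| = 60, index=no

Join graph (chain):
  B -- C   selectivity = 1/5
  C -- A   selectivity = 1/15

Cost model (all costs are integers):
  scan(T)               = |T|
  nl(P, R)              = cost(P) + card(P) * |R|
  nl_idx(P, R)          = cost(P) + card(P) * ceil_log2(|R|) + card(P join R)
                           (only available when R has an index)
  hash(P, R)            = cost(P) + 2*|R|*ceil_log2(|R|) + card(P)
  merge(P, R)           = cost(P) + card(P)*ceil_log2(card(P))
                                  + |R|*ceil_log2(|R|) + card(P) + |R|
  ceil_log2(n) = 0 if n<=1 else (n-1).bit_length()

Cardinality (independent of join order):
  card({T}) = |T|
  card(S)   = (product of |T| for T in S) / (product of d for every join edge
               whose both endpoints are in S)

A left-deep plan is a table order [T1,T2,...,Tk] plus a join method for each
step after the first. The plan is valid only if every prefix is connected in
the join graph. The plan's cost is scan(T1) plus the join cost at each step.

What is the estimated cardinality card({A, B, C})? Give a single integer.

1600

Tables in S: A(60), B(50), C(40)
Edges inside S: B-C(d=5), C-A(d=15)
numerator = 60 * 50 * 40 = 120000
denominator = 5 * 15 = 75
card(S) = 120000 / 75 = 1600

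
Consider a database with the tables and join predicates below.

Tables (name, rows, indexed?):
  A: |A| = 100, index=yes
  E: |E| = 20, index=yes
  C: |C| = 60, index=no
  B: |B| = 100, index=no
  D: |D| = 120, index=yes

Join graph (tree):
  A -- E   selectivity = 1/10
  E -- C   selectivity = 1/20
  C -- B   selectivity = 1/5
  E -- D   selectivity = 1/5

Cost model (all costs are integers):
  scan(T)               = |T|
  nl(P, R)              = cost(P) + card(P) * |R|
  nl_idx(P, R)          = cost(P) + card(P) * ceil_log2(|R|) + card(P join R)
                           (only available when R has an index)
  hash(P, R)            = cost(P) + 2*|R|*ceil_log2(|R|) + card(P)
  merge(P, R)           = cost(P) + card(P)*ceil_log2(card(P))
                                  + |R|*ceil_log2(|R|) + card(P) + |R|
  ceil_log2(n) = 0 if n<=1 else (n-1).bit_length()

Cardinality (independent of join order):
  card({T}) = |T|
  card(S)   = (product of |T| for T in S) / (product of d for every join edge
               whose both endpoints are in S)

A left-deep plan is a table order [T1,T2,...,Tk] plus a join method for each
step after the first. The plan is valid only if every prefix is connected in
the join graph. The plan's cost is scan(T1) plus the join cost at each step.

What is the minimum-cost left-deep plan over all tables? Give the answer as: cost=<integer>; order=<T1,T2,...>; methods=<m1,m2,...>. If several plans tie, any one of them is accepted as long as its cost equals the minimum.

cost=16960; order=E,A,C,B,D; methods=nl_idx,hash,hash,hash

Selinger DP (subsets sized 1..n):
  {A}: scan cost=100, card=100
  {E}: scan cost=20, card=20
  {C}: scan cost=60, card=60
  {B}: scan cost=100, card=100
  {D}: scan cost=120, card=120
  {AE}: card=200; try (A,nl_idx)→360, (E,hash)→400, (E,nl_idx)→800, (A,merge)→940, (E,merge)→1020, (A,hash)→1440 …(+2); best=360 via (A,nl_idx)
  {CE}: card=60; try (E,hash)→320, (E,nl_idx)→420, (C,merge)→560, (E,merge)→600, (C,hash)→760, (C,nl)→1220 …(+1); best=320 via (E,hash)
  {DE}: card=480; try (E,hash)→440, (D,nl_idx)→640, (D,merge)→1100, (E,merge)→1200, (E,nl_idx)→1200, (D,hash)→1720 …(+2); best=440 via (E,hash)
  {BC}: card=1200; try (C,hash)→920, (B,merge)→1280, (C,merge)→1320, (B,hash)→1520, (B,nl)→6060, (C,nl)→6100; best=920 via (C,hash)
  {ACE}: card=600; try (C,hash)→1280, (A,nl_idx)→1340, (A,merge)→1540, (A,hash)→1780, (C,merge)→2580, (A,nl)→6320 …(+1); best=1280 via (C,hash)
  {ADE}: card=4800; try (D,hash)→2240, (A,hash)→2320, (D,merge)→3120, (A,merge)→6040, (D,nl_idx)→6560, (A,nl_idx)→8600 …(+2); best=2240 via (D,hash)
  {BCE}: card=1200; try (B,merge)→1540, (B,hash)→1780, (E,hash)→2320, (B,nl)→6320, (E,nl_idx)→8120, (E,merge)→15440 …(+1); best=1540 via (B,merge)
  {CDE}: card=1440; try (C,hash)→1640, (D,merge)→1700, (D,hash)→2060, (D,nl_idx)→2180, (C,merge)→5660, (D,nl)→7520 …(+1); best=1640 via (C,hash)
  {ABCE}: card=12000; try (B,hash)→3280, (A,hash)→4140, (B,merge)→8680, (A,merge)→16740, (A,nl_idx)→21940, (B,nl)→61280 …(+1); best=3280 via (B,hash)
  {ACDE}: card=14400; try (D,hash)→3560, (A,hash)→4480, (C,hash)→7760, (D,merge)→8840, (A,merge)→19720, (D,nl_idx)→19880 …(+5); best=3560 via (D,hash)
  {BCDE}: card=28800; try (D,hash)→4420, (B,hash)→4480, (D,merge)→16900, (B,merge)→19720, (D,nl_idx)→38740, (D,nl)→145540 …(+1); best=4420 via (D,hash)
  {ABCDE}: card=288000; try (D,hash)→16960, (B,hash)→19360, (A,hash)→34620, (D,merge)→184240, (B,merge)→220360, (D,nl_idx)→375280 …(+5); best=16960 via (D,hash)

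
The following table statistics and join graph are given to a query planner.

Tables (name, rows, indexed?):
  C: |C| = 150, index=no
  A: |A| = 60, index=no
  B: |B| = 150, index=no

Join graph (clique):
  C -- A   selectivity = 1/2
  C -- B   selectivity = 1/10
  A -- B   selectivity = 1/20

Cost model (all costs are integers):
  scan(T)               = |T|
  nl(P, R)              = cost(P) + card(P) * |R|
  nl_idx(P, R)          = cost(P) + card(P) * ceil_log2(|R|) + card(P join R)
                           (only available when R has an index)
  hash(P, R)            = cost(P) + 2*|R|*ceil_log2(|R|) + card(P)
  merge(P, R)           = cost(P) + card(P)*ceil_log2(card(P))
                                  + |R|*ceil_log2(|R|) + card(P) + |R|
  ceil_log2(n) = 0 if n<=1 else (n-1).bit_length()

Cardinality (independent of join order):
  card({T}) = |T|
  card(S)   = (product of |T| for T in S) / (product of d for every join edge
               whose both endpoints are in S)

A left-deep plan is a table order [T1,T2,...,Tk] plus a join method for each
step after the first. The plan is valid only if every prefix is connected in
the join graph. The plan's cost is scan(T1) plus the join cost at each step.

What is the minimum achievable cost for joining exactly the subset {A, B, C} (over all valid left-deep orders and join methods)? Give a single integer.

Selinger DP over subsets of {A,B,C}:
  {C}: scan cost=150, card=150
  {A}: scan cost=60, card=60
  {B}: scan cost=150, card=150
  {AC}: card=4500; try (A,hash)→1020, (C,merge)→1830, (A,merge)→1920, (C,hash)→2520, (C,nl)→9060, (A,nl)→9150; best=1020 via (A,hash)
  {BC}: card=2250; try (C,hash)→2700, (B,hash)→2700, (C,merge)→2850, (B,merge)→2850, (C,nl)→22650, (B,nl)→22650; best=2700 via (C,hash)
  {AB}: card=450; try (A,hash)→1020, (B,merge)→1830, (A,merge)→1920, (B,hash)→2520, (B,nl)→9060, (A,nl)→9150; best=1020 via (A,hash)
  {ABC}: card=3375; try (C,hash)→3870, (A,hash)→5670, (C,merge)→6870, (B,hash)→7920, (A,merge)→32370, (B,merge)→65370 …(+3); best=3870 via (C,hash)

3870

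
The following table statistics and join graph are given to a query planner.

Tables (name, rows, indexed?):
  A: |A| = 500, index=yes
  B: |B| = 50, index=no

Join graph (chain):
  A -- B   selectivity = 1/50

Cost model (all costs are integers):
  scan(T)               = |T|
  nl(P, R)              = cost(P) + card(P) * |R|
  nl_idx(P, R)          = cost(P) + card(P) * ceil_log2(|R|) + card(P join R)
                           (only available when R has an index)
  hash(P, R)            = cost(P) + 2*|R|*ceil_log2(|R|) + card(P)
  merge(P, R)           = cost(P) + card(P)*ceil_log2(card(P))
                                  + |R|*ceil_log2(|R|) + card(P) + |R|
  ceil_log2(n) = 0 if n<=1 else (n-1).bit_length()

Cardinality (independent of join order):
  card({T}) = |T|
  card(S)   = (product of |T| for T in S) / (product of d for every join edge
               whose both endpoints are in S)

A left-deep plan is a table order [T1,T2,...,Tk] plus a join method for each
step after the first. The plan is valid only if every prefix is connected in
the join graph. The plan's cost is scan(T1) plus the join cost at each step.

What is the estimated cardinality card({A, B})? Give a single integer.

500

Tables in S: A(500), B(50)
Edges inside S: A-B(d=50)
numerator = 500 * 50 = 25000
denominator = 50 = 50
card(S) = 25000 / 50 = 500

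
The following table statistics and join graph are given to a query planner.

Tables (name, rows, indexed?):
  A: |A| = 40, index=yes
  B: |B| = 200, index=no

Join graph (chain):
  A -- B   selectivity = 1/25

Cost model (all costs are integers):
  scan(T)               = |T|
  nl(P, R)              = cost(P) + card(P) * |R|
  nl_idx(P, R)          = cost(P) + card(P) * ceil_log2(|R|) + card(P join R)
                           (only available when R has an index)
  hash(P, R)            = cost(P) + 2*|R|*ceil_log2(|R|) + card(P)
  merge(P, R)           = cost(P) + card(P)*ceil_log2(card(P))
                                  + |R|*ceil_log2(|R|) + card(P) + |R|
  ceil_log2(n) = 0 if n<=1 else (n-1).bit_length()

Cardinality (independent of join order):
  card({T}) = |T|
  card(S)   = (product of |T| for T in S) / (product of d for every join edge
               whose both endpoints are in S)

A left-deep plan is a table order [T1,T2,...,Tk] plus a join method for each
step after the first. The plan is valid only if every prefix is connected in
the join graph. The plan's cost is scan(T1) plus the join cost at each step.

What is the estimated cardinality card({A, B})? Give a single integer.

320

Tables in S: A(40), B(200)
Edges inside S: A-B(d=25)
numerator = 40 * 200 = 8000
denominator = 25 = 25
card(S) = 8000 / 25 = 320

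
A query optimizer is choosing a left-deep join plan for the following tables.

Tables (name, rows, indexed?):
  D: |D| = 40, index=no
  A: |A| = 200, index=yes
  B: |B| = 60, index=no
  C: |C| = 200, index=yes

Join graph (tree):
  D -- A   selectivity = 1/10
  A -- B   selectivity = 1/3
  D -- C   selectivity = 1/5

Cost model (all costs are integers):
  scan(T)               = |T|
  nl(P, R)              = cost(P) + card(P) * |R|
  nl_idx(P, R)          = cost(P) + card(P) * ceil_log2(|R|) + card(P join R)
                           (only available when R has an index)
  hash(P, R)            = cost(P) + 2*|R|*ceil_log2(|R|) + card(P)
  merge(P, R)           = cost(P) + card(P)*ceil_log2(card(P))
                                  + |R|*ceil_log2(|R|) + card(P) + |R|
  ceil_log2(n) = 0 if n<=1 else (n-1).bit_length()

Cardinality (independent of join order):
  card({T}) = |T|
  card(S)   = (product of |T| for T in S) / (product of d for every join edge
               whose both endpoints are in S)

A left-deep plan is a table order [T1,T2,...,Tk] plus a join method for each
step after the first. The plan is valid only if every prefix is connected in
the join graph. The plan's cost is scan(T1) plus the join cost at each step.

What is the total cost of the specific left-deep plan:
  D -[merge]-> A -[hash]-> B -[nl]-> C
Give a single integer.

3203640

step 1: scan D: cost=40, card=40
step 2: join A via merge
    card(P join A) = 40*200/(10) = 800
    cost = 40 + 40*6 + 200*8 + 40 + 200 = 2120
step 3: join B via hash
    card(P join B) = 800*60/(3) = 16000
    cost = 2120 + 2*60*6 + 800 = 3640
step 4: join C via nl
    card(P join C) = 16000*200/(5) = 640000
    cost = 3640 + 16000*200 = 3203640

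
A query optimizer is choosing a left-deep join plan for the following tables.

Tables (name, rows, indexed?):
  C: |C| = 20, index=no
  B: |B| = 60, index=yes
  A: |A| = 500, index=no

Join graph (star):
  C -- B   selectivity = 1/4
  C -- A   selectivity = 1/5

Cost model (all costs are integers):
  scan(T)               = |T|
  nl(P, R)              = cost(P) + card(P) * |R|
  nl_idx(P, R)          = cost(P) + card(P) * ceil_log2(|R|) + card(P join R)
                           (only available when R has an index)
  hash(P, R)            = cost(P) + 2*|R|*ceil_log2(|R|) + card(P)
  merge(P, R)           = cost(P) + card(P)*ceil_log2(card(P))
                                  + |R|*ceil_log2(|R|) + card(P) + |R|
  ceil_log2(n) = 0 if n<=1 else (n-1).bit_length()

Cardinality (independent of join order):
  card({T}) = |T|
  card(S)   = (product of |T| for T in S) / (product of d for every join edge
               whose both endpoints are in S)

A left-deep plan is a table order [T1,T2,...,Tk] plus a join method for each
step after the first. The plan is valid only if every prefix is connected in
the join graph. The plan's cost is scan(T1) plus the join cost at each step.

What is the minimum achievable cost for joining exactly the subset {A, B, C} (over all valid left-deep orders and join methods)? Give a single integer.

Selinger DP over subsets of {A,B,C}:
  {C}: scan cost=20, card=20
  {B}: scan cost=60, card=60
  {A}: scan cost=500, card=500
  {BC}: card=300; try (C,hash)→320, (B,nl_idx)→440, (B,merge)→560, (C,merge)→600, (B,hash)→760, (B,nl)→1220 …(+1); best=320 via (C,hash)
  {AC}: card=2000; try (C,hash)→1200, (A,merge)→5140, (C,merge)→5620, (A,hash)→9040, (A,nl)→10020, (C,nl)→10500; best=1200 via (C,hash)
  {ABC}: card=30000; try (B,hash)→3920, (A,merge)→8320, (A,hash)→9620, (B,merge)→25620, (B,nl_idx)→43200, (B,nl)→121200 …(+1); best=3920 via (B,hash)

3920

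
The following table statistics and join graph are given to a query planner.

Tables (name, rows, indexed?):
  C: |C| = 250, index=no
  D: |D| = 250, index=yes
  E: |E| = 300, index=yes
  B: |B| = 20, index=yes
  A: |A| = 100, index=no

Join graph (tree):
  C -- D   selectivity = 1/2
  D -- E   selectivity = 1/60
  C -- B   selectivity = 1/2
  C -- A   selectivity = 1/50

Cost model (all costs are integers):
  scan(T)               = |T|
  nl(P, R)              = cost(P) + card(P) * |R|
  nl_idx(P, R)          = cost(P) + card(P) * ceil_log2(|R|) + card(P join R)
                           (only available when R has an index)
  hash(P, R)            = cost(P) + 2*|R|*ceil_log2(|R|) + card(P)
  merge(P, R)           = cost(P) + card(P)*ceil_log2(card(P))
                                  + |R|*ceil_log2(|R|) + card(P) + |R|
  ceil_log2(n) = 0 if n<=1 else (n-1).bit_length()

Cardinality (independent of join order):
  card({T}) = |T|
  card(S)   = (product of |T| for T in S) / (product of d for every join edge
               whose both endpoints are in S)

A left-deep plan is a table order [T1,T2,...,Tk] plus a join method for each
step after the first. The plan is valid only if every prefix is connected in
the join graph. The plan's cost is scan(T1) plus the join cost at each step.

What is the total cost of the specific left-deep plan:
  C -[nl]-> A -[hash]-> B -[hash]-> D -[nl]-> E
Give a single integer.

187534950

step 1: scan C: cost=250, card=250
step 2: join A via nl
    card(P join A) = 250*100/(50) = 500
    cost = 250 + 250*100 = 25250
step 3: join B via hash
    card(P join B) = 500*20/(2) = 5000
    cost = 25250 + 2*20*5 + 500 = 25950
step 4: join D via hash
    card(P join D) = 5000*250/(2) = 625000
    cost = 25950 + 2*250*8 + 5000 = 34950
step 5: join E via nl
    card(P join E) = 625000*300/(60) = 3125000
    cost = 34950 + 625000*300 = 187534950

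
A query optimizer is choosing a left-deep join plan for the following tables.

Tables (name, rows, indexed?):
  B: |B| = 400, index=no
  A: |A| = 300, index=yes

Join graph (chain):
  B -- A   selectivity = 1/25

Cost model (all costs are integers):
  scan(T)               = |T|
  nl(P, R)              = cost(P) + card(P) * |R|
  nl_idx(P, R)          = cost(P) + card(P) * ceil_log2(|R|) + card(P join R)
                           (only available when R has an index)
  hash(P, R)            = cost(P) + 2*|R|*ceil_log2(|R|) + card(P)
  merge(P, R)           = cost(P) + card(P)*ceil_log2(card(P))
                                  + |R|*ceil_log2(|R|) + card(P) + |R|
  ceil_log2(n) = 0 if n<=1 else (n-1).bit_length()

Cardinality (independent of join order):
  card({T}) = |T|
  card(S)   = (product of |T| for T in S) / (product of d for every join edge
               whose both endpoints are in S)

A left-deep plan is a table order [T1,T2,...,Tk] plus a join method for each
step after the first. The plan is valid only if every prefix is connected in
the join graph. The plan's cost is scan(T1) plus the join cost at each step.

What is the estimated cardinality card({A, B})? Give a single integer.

4800

Tables in S: A(300), B(400)
Edges inside S: B-A(d=25)
numerator = 300 * 400 = 120000
denominator = 25 = 25
card(S) = 120000 / 25 = 4800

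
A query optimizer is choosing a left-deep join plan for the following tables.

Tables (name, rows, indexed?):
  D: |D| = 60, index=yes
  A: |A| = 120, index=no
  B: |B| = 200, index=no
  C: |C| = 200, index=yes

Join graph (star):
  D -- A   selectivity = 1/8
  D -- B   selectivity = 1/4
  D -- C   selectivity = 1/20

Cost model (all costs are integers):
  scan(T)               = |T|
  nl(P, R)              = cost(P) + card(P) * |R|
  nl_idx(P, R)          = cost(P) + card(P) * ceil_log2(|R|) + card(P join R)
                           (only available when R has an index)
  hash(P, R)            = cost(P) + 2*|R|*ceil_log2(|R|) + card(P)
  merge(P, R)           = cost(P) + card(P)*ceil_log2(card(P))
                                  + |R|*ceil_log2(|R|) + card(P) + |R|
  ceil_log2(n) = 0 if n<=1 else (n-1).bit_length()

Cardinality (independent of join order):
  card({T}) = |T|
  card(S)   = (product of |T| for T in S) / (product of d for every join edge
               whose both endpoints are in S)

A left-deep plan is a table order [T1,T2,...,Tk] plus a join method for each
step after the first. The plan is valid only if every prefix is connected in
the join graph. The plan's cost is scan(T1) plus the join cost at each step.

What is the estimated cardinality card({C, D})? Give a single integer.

600

Tables in S: C(200), D(60)
Edges inside S: D-C(d=20)
numerator = 200 * 60 = 12000
denominator = 20 = 20
card(S) = 12000 / 20 = 600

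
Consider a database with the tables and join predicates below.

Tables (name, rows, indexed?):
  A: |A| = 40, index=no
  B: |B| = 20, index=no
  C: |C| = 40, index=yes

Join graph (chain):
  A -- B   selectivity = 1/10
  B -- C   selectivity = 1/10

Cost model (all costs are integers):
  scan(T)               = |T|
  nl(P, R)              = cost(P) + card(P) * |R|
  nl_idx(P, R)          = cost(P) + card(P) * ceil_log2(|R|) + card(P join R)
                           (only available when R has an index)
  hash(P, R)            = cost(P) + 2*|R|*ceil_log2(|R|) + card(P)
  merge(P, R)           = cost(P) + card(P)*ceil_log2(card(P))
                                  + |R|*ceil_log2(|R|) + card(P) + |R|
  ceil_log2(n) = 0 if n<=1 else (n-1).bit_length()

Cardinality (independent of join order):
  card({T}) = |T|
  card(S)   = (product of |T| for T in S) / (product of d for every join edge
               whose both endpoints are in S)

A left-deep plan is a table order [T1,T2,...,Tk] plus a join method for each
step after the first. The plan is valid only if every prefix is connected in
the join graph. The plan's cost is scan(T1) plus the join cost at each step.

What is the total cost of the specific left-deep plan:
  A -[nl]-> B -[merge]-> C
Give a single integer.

step 1: scan A: cost=40, card=40
step 2: join B via nl
    card(P join B) = 40*20/(10) = 80
    cost = 40 + 40*20 = 840
step 3: join C via merge
    card(P join C) = 80*40/(10) = 320
    cost = 840 + 80*7 + 40*6 + 80 + 40 = 1760

1760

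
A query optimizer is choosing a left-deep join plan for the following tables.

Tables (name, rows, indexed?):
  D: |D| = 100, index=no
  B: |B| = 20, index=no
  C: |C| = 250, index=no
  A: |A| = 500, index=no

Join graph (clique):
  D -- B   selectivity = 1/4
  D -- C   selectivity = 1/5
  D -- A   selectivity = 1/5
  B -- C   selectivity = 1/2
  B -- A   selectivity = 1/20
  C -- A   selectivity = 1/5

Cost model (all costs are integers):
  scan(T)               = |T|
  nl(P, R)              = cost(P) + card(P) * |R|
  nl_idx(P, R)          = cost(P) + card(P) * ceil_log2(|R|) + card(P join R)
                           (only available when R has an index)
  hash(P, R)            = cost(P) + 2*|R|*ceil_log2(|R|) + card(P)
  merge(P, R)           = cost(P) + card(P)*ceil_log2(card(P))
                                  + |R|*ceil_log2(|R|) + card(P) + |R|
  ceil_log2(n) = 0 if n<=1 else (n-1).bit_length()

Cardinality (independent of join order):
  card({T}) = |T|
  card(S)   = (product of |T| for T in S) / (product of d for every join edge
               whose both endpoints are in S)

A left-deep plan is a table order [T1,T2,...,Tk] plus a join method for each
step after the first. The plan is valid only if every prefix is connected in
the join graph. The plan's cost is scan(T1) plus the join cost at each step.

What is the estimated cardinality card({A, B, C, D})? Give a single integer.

12500

Tables in S: A(500), B(20), C(250), D(100)
Edges inside S: D-B(d=4), D-C(d=5), D-A(d=5), B-C(d=2), B-A(d=20), C-A(d=5)
numerator = 500 * 20 * 250 * 100 = 250000000
denominator = 4 * 5 * 5 * 2 * 20 * 5 = 20000
card(S) = 250000000 / 20000 = 12500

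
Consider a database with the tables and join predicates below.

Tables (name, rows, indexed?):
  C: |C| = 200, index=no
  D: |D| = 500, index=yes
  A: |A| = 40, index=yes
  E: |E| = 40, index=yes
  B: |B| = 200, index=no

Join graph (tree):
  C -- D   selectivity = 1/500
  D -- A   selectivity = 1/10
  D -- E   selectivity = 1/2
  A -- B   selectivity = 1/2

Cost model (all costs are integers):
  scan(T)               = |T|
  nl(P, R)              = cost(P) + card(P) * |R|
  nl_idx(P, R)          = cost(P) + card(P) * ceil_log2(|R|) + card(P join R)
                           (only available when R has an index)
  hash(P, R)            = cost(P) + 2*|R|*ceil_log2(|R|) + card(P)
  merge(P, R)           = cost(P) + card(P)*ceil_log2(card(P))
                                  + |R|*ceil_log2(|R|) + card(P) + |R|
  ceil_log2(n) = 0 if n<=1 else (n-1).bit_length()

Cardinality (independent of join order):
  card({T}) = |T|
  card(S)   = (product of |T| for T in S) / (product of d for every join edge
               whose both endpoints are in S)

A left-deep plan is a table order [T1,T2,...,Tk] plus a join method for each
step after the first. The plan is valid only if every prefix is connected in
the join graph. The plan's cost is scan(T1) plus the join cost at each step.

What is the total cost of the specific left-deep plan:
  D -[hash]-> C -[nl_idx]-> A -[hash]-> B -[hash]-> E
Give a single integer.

step 1: scan D: cost=500, card=500
step 2: join C via hash
    card(P join C) = 500*200/(500) = 200
    cost = 500 + 2*200*8 + 500 = 4200
step 3: join A via nl_idx
    card(P join A) = 200*40/(10) = 800
    cost = 4200 + 200*6 + 800 = 6200
step 4: join B via hash
    card(P join B) = 800*200/(2) = 80000
    cost = 6200 + 2*200*8 + 800 = 10200
step 5: join E via hash
    card(P join E) = 80000*40/(2) = 1600000
    cost = 10200 + 2*40*6 + 80000 = 90680

90680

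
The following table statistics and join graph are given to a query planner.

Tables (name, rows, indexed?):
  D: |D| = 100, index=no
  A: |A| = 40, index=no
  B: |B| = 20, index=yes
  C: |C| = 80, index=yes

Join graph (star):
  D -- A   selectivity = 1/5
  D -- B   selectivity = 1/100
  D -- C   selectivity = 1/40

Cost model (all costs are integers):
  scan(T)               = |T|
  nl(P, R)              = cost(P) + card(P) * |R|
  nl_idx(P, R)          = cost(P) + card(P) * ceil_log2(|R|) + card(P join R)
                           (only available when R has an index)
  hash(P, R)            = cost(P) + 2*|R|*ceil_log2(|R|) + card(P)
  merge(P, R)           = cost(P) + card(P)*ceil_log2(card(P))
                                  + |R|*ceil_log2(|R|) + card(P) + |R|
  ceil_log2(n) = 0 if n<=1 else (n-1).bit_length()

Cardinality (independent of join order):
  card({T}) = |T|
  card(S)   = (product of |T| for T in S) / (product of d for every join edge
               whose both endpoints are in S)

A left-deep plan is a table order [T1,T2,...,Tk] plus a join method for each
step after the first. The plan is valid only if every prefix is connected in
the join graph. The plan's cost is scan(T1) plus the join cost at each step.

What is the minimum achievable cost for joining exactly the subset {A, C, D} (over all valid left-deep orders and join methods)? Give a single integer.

Selinger DP over subsets of {A,C,D}:
  {D}: scan cost=100, card=100
  {A}: scan cost=40, card=40
  {C}: scan cost=80, card=80
  {AD}: card=800; try (A,hash)→680, (D,merge)→1120, (A,merge)→1180, (D,hash)→1480, (D,nl)→4040, (A,nl)→4100; best=680 via (A,hash)
  {CD}: card=200; try (C,nl_idx)→1000, (C,hash)→1320, (D,merge)→1520, (C,merge)→1540, (D,hash)→1560, (D,nl)→8080 …(+1); best=1000 via (C,nl_idx)
  {ACD}: card=1600; try (A,hash)→1680, (C,hash)→2600, (A,merge)→3080, (C,nl_idx)→7880, (A,nl)→9000, (C,merge)→10120 …(+1); best=1680 via (A,hash)

1680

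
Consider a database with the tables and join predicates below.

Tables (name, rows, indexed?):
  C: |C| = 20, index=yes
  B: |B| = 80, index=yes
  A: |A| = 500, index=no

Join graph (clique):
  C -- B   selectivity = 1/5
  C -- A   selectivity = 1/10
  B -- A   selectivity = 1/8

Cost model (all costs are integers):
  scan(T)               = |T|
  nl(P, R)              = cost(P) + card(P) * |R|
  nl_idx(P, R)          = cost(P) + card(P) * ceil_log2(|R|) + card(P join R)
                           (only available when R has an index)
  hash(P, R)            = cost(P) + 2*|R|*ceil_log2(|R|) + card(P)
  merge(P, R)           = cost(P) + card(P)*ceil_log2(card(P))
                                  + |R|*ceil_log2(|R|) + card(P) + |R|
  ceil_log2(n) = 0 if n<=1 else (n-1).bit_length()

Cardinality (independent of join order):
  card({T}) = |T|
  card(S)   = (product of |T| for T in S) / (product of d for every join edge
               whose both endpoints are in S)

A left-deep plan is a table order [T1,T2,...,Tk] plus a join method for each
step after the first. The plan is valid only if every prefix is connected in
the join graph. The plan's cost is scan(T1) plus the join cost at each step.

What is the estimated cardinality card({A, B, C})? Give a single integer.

Tables in S: A(500), B(80), C(20)
Edges inside S: C-B(d=5), C-A(d=10), B-A(d=8)
numerator = 500 * 80 * 20 = 800000
denominator = 5 * 10 * 8 = 400
card(S) = 800000 / 400 = 2000

2000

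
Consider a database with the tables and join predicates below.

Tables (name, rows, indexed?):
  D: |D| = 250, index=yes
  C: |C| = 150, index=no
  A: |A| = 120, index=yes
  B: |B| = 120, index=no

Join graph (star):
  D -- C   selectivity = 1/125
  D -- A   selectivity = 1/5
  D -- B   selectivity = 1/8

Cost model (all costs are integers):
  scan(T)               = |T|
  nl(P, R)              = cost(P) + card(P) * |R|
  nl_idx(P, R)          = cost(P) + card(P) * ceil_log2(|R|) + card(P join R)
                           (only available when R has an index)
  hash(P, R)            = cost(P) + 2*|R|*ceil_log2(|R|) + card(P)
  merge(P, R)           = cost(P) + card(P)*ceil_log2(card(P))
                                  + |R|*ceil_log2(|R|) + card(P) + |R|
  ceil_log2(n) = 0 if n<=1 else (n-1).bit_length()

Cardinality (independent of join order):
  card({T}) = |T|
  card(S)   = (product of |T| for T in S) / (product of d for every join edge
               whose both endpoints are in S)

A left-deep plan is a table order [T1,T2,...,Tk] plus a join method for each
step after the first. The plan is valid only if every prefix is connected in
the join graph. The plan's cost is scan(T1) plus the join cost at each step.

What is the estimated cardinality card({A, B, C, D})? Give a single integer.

108000

Tables in S: A(120), B(120), C(150), D(250)
Edges inside S: D-C(d=125), D-A(d=5), D-B(d=8)
numerator = 120 * 120 * 150 * 250 = 540000000
denominator = 125 * 5 * 8 = 5000
card(S) = 540000000 / 5000 = 108000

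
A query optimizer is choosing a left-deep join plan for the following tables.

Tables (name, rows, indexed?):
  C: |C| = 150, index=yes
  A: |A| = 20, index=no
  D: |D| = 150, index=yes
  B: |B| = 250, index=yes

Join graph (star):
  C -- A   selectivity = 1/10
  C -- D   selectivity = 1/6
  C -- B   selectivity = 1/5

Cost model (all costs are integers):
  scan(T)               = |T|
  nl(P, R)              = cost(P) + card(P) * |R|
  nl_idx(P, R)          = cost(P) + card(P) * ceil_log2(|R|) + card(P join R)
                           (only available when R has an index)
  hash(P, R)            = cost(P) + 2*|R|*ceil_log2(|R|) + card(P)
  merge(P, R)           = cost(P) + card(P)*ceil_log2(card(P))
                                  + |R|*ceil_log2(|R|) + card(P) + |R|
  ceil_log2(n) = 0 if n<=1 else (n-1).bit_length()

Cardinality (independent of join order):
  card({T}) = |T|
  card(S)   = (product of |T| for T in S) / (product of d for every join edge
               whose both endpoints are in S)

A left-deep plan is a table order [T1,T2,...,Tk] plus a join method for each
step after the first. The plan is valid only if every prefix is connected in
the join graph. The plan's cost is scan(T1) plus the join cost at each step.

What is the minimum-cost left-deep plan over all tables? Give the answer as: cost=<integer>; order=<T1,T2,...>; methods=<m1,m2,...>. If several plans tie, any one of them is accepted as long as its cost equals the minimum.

Selinger DP (subsets sized 1..n):
  {C}: scan cost=150, card=150
  {A}: scan cost=20, card=20
  {D}: scan cost=150, card=150
  {B}: scan cost=250, card=250
  {AC}: card=300; try (C,nl_idx)→480, (A,hash)→500, (C,merge)→1490, (A,merge)→1620, (C,hash)→2440, (C,nl)→3020 …(+1); best=480 via (C,nl_idx)
  {CD}: card=3750; try (D,hash)→2700, (C,hash)→2700, (D,merge)→2850, (C,merge)→2850, (D,nl_idx)→5100, (C,nl_idx)→5100 …(+2); best=2700 via (D,hash)
  {BC}: card=7500; try (C,hash)→2900, (B,merge)→3750, (C,merge)→3850, (B,hash)→4300, (B,nl_idx)→8850, (C,nl_idx)→9750 …(+2); best=2900 via (C,hash)
  {ACD}: card=7500; try (D,hash)→3180, (D,merge)→4830, (A,hash)→6650, (D,nl_idx)→10380, (D,nl)→45480, (A,merge)→51570 …(+1); best=3180 via (D,hash)
  {ABC}: card=15000; try (B,hash)→4780, (B,merge)→5730, (A,hash)→10600, (B,nl_idx)→17880, (B,nl)→75480, (A,merge)→108020 …(+1); best=4780 via (B,hash)
  {BCD}: card=187500; try (B,hash)→10450, (D,hash)→12800, (B,merge)→53700, (D,merge)→109250, (B,nl_idx)→220200, (D,nl_idx)→250400 …(+2); best=10450 via (B,hash)
  {ABCD}: card=375000; try (B,hash)→14680, (D,hash)→22180, (B,merge)→110430, (A,hash)→198150, (D,merge)→231130, (B,nl_idx)→438180 …(+5); best=14680 via (B,hash)

cost=14680; order=A,C,D,B; methods=nl_idx,hash,hash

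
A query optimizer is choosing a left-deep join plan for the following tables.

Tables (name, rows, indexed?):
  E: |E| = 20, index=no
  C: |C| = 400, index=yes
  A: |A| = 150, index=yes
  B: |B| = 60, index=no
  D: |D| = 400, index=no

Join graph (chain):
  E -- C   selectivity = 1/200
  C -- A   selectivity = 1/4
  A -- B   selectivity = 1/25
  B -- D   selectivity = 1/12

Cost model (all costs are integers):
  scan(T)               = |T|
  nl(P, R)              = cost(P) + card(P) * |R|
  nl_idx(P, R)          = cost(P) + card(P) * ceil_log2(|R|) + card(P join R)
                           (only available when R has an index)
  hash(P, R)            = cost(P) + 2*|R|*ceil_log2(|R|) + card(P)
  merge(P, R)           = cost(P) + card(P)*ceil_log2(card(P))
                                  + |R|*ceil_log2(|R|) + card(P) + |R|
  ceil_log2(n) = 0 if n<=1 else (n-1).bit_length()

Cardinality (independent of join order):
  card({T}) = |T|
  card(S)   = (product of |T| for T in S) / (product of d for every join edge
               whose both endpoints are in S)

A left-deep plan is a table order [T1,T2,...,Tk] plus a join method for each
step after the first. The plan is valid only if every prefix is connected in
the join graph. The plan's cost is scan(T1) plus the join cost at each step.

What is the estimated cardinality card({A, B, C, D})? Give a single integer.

Tables in S: A(150), B(60), C(400), D(400)
Edges inside S: C-A(d=4), A-B(d=25), B-D(d=12)
numerator = 150 * 60 * 400 * 400 = 1440000000
denominator = 4 * 25 * 12 = 1200
card(S) = 1440000000 / 1200 = 1200000

1200000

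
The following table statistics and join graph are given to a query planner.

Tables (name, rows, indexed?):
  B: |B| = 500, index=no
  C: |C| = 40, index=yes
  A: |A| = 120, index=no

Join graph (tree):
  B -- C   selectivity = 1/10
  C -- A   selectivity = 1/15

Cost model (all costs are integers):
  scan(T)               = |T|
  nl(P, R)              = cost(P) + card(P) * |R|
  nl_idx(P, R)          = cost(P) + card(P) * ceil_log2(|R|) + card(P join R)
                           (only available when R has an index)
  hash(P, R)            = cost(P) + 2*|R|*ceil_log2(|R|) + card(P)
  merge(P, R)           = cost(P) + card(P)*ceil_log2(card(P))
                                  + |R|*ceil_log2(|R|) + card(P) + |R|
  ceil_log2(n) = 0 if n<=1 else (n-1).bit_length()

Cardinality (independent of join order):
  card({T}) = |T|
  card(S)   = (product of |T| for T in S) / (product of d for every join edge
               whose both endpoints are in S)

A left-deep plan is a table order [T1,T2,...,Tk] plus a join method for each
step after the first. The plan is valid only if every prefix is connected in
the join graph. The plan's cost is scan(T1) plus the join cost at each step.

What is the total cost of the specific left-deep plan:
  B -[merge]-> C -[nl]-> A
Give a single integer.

245780

step 1: scan B: cost=500, card=500
step 2: join C via merge
    card(P join C) = 500*40/(10) = 2000
    cost = 500 + 500*9 + 40*6 + 500 + 40 = 5780
step 3: join A via nl
    card(P join A) = 2000*120/(15) = 16000
    cost = 5780 + 2000*120 = 245780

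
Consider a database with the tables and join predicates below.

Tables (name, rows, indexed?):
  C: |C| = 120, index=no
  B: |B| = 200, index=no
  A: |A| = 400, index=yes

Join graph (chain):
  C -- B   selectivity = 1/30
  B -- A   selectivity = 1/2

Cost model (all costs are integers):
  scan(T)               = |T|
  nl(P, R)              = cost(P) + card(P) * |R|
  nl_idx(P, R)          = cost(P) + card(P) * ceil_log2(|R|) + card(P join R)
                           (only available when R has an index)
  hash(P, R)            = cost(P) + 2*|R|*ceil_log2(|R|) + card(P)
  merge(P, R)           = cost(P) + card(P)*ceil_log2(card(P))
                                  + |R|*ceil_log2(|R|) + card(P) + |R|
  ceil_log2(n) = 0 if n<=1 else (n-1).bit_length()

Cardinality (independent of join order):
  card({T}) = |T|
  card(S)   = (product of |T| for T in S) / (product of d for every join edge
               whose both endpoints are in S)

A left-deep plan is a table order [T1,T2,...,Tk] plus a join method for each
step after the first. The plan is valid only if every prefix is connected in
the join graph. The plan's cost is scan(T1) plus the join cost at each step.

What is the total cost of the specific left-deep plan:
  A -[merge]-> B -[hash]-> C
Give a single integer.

47880

step 1: scan A: cost=400, card=400
step 2: join B via merge
    card(P join B) = 400*200/(2) = 40000
    cost = 400 + 400*9 + 200*8 + 400 + 200 = 6200
step 3: join C via hash
    card(P join C) = 40000*120/(30) = 160000
    cost = 6200 + 2*120*7 + 40000 = 47880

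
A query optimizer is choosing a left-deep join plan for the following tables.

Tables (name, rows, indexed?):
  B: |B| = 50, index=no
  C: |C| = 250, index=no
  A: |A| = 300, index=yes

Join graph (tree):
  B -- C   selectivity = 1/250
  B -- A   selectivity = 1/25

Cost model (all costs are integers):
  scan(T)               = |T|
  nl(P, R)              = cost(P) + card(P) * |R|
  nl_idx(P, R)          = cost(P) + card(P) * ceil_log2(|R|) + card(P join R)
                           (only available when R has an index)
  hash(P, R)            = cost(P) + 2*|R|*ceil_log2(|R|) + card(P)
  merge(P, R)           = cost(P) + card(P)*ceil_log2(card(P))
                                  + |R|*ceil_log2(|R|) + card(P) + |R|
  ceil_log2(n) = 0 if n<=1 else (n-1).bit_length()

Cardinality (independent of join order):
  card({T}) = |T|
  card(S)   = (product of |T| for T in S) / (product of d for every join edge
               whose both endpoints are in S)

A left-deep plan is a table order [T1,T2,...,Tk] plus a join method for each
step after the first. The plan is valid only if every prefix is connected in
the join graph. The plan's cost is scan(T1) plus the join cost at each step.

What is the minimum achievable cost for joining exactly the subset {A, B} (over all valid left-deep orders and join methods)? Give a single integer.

Selinger DP over subsets of {A,B}:
  {B}: scan cost=50, card=50
  {A}: scan cost=300, card=300
  {AB}: card=600; try (A,nl_idx)→1100, (B,hash)→1200, (A,merge)→3400, (B,merge)→3650, (A,hash)→5500, (A,nl)→15050 …(+1); best=1100 via (A,nl_idx)

1100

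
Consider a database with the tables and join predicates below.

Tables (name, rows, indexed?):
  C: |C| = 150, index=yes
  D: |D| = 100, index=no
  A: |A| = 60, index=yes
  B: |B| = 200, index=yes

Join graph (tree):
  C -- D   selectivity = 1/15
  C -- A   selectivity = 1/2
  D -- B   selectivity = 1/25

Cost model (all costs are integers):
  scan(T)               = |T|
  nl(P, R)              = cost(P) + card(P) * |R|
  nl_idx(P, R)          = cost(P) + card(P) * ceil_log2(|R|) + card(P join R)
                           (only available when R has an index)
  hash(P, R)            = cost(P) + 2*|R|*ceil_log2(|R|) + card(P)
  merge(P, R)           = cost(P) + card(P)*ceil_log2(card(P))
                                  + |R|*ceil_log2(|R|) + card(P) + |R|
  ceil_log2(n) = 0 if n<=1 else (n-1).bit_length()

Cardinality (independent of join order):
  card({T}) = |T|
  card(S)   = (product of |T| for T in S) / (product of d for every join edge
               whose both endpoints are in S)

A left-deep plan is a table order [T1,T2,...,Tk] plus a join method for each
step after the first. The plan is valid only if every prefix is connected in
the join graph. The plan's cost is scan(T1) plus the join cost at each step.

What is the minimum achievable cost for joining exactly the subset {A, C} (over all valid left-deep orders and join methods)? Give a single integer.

Selinger DP over subsets of {A,C}:
  {C}: scan cost=150, card=150
  {A}: scan cost=60, card=60
  {AC}: card=4500; try (A,hash)→1020, (C,merge)→1830, (A,merge)→1920, (C,hash)→2520, (C,nl_idx)→5040, (A,nl_idx)→5550 …(+2); best=1020 via (A,hash)

1020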